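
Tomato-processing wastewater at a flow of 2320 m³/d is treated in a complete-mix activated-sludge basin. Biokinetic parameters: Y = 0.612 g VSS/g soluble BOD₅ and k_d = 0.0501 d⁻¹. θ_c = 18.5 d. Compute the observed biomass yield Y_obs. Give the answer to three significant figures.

Y_obs ≈ 0.318 g VSS/g soluble BOD₅

Correct the yield for decay: Y_obs = Y/(1 + k_d θ_c) = 0.612 / (1 + 0.0501 × 18.5) = 0.612 / 1.927 = 0.3176.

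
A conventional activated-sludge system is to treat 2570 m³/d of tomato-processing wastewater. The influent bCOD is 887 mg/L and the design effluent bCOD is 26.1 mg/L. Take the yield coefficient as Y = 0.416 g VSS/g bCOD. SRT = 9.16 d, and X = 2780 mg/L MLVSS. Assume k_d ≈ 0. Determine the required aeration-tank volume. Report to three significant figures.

V ≈ 3030 m³

V·X = Y·Q·ΔS·θ_c gives V = 0.416 × 2570 × (887 − 26.1) × 9.16 / 2780 = 3033 m³.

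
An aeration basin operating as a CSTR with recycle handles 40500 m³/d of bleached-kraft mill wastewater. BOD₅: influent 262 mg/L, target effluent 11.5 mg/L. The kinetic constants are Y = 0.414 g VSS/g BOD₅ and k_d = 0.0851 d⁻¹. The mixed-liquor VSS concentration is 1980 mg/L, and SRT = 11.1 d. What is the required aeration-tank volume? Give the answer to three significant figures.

Steady-state biomass mass balance: V·X·(1 + k_d·θ_c) = Y·Q·(S₀ − S)·θ_c, so V = 0.414 × 40500 × (262 − 11.5) × 11.1 / [1980 × (1 + 0.0851 × 11.1)] = 4.66×10^7 / 3850 = 12108 m³.

V ≈ 12100 m³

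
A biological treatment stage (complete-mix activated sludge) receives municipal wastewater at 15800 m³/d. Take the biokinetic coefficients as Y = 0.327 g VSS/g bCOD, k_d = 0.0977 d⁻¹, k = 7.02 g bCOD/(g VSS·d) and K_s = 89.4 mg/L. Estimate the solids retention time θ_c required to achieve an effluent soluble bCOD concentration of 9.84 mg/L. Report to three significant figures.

Specific growth rate at S = 9.84 mg/L: μ = YkS/(K_s+S) = 0.327·7.02·9.84/(89.4+9.84) = 0.2276 d⁻¹.
θ_c = 1/(μ − k_d) = 1/(0.2276 − 0.0977) = 1/0.1299 = 7.698 d.

θ_c ≈ 7.70 d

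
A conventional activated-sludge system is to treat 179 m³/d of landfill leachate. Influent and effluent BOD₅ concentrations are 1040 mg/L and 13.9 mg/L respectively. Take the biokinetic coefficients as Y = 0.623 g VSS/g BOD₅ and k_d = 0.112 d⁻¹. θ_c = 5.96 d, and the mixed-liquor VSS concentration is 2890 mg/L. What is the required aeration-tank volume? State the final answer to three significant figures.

V ≈ 142 m³

Rearranging the biomass balance for a CMAS with decay, V = Y·Q·ΔS·θ_c / [X·(1+k_d θ_c)] = 0.623 × 179 × (1040 − 13.9) × 5.96 / [2890 × (1 + 0.112 × 5.96)] = 6.82×10^5 / 4819 = 141.5 m³.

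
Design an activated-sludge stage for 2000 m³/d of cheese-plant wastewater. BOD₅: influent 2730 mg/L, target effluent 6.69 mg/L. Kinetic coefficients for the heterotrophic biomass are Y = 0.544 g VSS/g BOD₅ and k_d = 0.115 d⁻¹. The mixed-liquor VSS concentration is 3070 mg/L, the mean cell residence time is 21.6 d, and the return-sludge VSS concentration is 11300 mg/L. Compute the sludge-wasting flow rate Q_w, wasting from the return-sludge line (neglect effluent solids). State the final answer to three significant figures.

Rearranging the biomass balance for a CMAS with decay, V = Y·Q·ΔS·θ_c / [X·(1+k_d θ_c)] = 0.544 × 2000 × (2730 − 6.69) × 21.6 / [3070 × (1 + 0.115 × 21.6)] = 6.4×10^7 / 10696 = 5984 m³.
Q_w = (V·X)/(θ_c X_r) = 5984 × 3070 / (21.6 × 11300) = 75.26 m³/d.

Q_w ≈ 75.3 m³/d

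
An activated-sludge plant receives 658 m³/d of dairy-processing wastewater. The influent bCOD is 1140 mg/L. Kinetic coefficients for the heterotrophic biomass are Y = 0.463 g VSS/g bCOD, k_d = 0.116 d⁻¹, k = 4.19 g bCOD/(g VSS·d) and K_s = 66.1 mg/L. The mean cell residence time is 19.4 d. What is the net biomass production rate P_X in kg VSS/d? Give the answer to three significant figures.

P_X ≈ 106 kg VSS/d

From the Monod/SRT balance for a CMAS, S = K_s·(1+k_d θ_c)/[θ_c·(Y k − k_d) − 1] = 66.1 × (1 + 0.116 × 19.4) / [19.4 × (0.463 × 4.19 − 0.116) − 1] = 214.9 / 34.39 = 6.248 mg/L.
The observed yield is Y_obs = Y/(1 + k_d·θ_c) = 0.463 / (1 + 0.116 × 19.4) = 0.463 / 3.250 = 0.1424 g VSS per g bCOD removed.
ΔS = 1140 − 6.25 = 1134 mg/L, so the substrate removal rate is 658 × 1134/1000 = 746.0 kg bCOD/d.
Biomass produced: P_X = Y_obs·Q·ΔS = 0.1424 × 746.0 ≈ 106.3 kg VSS/d.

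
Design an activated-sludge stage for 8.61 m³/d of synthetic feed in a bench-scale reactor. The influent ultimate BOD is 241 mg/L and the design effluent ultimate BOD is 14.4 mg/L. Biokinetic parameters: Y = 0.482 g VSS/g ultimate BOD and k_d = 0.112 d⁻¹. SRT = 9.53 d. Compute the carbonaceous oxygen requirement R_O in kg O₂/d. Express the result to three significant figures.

R_O ≈ 1.31 kg O₂/d

Observed yield with endogenous decay: Y_obs = Y / (1 + k_d·θ_c) = 0.482 / (1 + 0.112 × 9.53) = 0.482 / 2.067 = 0.2331 g VSS/g ultimate BOD.
Mass of ultimate BOD removed per day: Q(S₀ − S) = 8.61 × 226.6 g/m³ = 1.951 kg/d.
Biomass synthesised: P_X = Y_obs × 1.951 = 0.4549 kg VSS/d.
R_O = Q·ΔS − 1.42 P_X = 1.951 − 0.6459 = 1.305 kg O₂/d.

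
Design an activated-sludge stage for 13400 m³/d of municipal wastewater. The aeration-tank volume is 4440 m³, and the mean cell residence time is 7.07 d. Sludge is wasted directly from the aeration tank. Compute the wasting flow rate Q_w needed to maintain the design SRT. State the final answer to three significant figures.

Wasting from the aeration tank: Q_w = V / θ_c = 4440 / 7.07 = 628.0 m³/d.

Q_w ≈ 628 m³/d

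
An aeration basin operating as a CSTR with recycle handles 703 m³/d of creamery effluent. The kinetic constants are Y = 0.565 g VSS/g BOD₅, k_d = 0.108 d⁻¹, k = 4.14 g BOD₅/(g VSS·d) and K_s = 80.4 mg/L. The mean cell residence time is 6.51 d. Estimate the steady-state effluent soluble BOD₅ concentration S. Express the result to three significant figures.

S ≈ 10.1 mg/L

Effluent substrate depends only on kinetics and SRT: S = K_s(1 + k_d θ_c) / [θ_c(Yk − k_d) − 1] = 80.4 × (1 + 0.108 × 6.51) / [6.51 × (0.565 × 4.14 − 0.108) − 1] = 136.9 / 13.52 = 10.12 mg/L.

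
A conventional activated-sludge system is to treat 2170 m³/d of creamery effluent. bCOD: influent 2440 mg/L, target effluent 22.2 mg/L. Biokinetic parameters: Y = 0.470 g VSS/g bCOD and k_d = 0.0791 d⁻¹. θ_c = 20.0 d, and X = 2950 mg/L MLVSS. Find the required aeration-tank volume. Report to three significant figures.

V ≈ 6470 m³

Steady-state biomass mass balance: V·X·(1 + k_d·θ_c) = Y·Q·(S₀ − S)·θ_c, so V = 0.470 × 2170 × (2440 − 22.2) × 20.0 / [2950 × (1 + 0.0791 × 20.0)] = 4.93×10^7 / 7617 = 6475 m³.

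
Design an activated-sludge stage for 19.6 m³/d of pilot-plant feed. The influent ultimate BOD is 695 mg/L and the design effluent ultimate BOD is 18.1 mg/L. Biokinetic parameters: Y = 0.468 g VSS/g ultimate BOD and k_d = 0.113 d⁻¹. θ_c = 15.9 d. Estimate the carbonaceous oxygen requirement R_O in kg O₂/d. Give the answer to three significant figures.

The observed yield is Y_obs = Y/(1 + k_d·θ_c) = 0.468 / (1 + 0.113 × 15.9) = 0.468 / 2.797 = 0.1673 g VSS per g ultimate BOD removed.
Substrate removed = Q·(S₀ − S) = 19.6 m³/d × (695 − 18.1) g/m³ = 1.33×10^4 g/d = 13.27 kg/d.
Net sludge production P_X = 0.1673 × 13.27 = 2.220 kg VSS/d.
R_O = Q·ΔS − 1.42 P_X = 13.27 − 3.153 = 10.11 kg O₂/d.

R_O ≈ 10.1 kg O₂/d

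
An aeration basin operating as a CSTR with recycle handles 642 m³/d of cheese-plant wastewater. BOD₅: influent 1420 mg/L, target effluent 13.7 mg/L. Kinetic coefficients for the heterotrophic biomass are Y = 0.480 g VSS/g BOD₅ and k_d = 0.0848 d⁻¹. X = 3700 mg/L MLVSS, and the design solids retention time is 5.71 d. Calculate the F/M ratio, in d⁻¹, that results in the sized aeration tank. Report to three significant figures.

Rearranging the biomass balance for a CMAS with decay, V = Y·Q·ΔS·θ_c / [X·(1+k_d θ_c)] = 0.480 × 642 × (1420 − 13.7) × 5.71 / [3700 × (1 + 0.0848 × 5.71)] = 2.47×10^6 / 5492 = 450.6 m³.
F/M = applied load / biomass = Q·S₀/(V·X) = 642 × 1420 / (450.6 × 3700) = 0.5468 d⁻¹.

F/M ≈ 0.547 d⁻¹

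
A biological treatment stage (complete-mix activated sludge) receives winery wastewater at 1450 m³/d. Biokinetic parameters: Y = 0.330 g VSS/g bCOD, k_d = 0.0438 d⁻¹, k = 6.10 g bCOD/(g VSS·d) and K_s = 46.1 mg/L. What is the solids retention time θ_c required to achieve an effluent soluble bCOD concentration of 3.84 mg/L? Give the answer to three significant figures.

At the target effluent, Y k S/(K_s+S) = 0.330×6.10×3.84/49.94 = 0.1548 d⁻¹.
Then 1/θ_c = μ − k_d = 0.1548 − 0.0438 = 0.1110 d⁻¹, giving θ_c = 9.010 d.

θ_c ≈ 9.01 d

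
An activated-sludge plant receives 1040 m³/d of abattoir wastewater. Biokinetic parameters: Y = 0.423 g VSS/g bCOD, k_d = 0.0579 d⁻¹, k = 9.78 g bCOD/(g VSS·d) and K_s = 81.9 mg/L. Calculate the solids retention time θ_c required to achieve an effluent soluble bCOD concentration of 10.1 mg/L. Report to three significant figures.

θ_c ≈ 2.52 d

Specific growth rate at S = 10.1 mg/L: μ = YkS/(K_s+S) = 0.423·9.78·10.1/(81.9+10.1) = 0.4542 d⁻¹.
θ_c = 1/(μ − k_d) = 1/(0.4542 − 0.0579) = 1/0.3963 = 2.524 d.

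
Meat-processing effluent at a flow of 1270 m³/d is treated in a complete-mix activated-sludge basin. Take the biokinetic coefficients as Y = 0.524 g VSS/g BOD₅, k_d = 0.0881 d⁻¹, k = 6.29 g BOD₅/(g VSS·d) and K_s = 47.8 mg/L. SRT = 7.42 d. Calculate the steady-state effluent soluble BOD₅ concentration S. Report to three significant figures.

From the Monod/SRT balance for a CMAS, S = K_s·(1+k_d θ_c)/[θ_c·(Y k − k_d) − 1] = 47.8 × (1 + 0.0881 × 7.42) / [7.42 × (0.524 × 6.29 − 0.0881) − 1] = 79.05 / 22.80 = 3.467 mg/L.

S ≈ 3.47 mg/L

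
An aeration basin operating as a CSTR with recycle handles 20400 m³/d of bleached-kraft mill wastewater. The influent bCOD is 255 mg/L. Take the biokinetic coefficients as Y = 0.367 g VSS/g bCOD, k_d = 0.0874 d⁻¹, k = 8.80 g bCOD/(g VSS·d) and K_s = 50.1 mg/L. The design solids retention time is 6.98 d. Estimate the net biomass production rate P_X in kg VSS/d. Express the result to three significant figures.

From the Monod/SRT balance for a CMAS, S = K_s·(1+k_d θ_c)/[θ_c·(Y k − k_d) − 1] = 50.1 × (1 + 0.0874 × 6.98) / [6.98 × (0.367 × 8.80 − 0.0874) − 1] = 80.66 / 20.93 = 3.854 mg/L.
The observed yield is Y_obs = Y/(1 + k_d·θ_c) = 0.367 / (1 + 0.0874 × 6.98) = 0.367 / 1.610 = 0.2279 g VSS per g bCOD removed.
Mass of bCOD removed per day: Q(S₀ − S) = 20400 × 251.2 g/m³ = 5123 kg/d.
Biomass produced: P_X = Y_obs·Q·ΔS = 0.2279 × 5123 ≈ 1168 kg VSS/d.

P_X ≈ 1170 kg VSS/d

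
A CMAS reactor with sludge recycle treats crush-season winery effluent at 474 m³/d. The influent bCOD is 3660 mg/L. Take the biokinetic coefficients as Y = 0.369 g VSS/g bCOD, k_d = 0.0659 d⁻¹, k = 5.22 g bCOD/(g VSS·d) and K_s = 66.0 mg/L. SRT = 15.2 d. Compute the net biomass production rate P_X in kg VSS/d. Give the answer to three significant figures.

P_X ≈ 319 kg VSS/d

Effluent substrate depends only on kinetics and SRT: S = K_s(1 + k_d θ_c) / [θ_c(Yk − k_d) − 1] = 66.0 × (1 + 0.0659 × 15.2) / [15.2 × (0.369 × 5.22 − 0.0659) − 1] = 132.1 / 27.28 = 4.843 mg/L.
Correct the yield for decay: Y_obs = Y/(1 + k_d θ_c) = 0.369 / (1 + 0.0659 × 15.2) = 0.369 / 2.002 = 0.1843.
Mass of bCOD removed per day: Q(S₀ − S) = 474 × 3655 g/m³ = 1733 kg/d.
Biomass produced: P_X = Y_obs·Q·ΔS = 0.1843 × 1733 ≈ 319.4 kg VSS/d.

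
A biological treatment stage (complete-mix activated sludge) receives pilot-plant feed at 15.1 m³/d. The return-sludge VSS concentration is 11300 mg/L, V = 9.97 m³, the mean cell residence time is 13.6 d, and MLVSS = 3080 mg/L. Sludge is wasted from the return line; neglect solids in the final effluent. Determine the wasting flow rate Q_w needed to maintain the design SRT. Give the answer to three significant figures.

Q_w ≈ 0.200 m³/d

Q_w = (V·X)/(θ_c X_r) = 9.970 × 3080 / (13.6 × 11300) = 0.1998 m³/d.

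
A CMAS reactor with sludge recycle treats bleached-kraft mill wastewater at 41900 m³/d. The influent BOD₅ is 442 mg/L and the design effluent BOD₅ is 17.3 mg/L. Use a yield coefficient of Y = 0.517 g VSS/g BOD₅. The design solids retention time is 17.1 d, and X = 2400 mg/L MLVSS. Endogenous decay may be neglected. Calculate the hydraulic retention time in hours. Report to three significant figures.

τ ≈ 37.5 h

Biomass mass balance (decay neglected): V·X = Y·Q·(S₀ − S)·θ_c, so V = 0.517 × 41900 × (442 − 17.3) × 17.1 / 2400 = 65550 m³.
HRT = V/Q = 65550 m³ / 41900 m³·d⁻¹ = 1.564 d × 24 = 37.55 h.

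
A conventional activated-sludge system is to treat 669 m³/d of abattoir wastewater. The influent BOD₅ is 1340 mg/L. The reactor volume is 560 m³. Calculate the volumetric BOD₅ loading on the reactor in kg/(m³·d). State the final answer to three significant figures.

L_v ≈ 1.60 kg BOD₅/(m³·d)

L_v = Q S₀ / V = 669 × 1340 × 10⁻³ / 560.0 = 1.601 kg/(m³·d).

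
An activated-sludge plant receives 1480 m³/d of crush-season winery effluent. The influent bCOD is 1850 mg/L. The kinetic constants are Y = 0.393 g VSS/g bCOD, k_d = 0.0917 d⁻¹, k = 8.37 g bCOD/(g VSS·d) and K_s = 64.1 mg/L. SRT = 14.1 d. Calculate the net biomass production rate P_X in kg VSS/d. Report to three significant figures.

For a completely mixed reactor with recycle the Lawrence–McCarty relation gives S = K_s·(1 + k_d·θ_c) / [θ_c·(Y·k − k_d) − 1] = 64.1 × (1 + 0.0917 × 14.1) / [14.1 × (0.393 × 8.37 − 0.0917) − 1] = 147.0 / 44.09 = 3.334 mg/L.
The observed yield is Y_obs = Y/(1 + k_d·θ_c) = 0.393 / (1 + 0.0917 × 14.1) = 0.393 / 2.293 = 0.1714 g VSS per g bCOD removed.
Mass of bCOD removed per day: Q(S₀ − S) = 1480 × 1847 g/m³ = 2733 kg/d.
P_X = Y_obs · Q(S₀ − S) = 0.1714 × 2733 = 468.4 kg VSS/d.

P_X ≈ 468 kg VSS/d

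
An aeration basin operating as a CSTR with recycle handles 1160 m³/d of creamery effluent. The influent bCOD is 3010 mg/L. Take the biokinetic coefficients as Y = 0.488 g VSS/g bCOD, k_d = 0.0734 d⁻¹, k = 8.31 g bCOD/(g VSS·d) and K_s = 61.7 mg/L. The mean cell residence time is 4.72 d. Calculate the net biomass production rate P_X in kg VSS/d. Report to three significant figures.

P_X ≈ 1260 kg VSS/d

From the Monod/SRT balance for a CMAS, S = K_s·(1+k_d θ_c)/[θ_c·(Y k − k_d) − 1] = 61.7 × (1 + 0.0734 × 4.72) / [4.72 × (0.488 × 8.31 − 0.0734) − 1] = 83.08 / 17.79 = 4.669 mg/L.
Observed yield with endogenous decay: Y_obs = Y / (1 + k_d·θ_c) = 0.488 / (1 + 0.0734 × 4.72) = 0.488 / 1.346 = 0.3624 g VSS/g bCOD.
Mass of bCOD removed per day: Q(S₀ − S) = 1160 × 3005 g/m³ = 3486 kg/d.
P_X = Y_obs · Q(S₀ − S) = 0.3624 × 3486 = 1264 kg VSS/d.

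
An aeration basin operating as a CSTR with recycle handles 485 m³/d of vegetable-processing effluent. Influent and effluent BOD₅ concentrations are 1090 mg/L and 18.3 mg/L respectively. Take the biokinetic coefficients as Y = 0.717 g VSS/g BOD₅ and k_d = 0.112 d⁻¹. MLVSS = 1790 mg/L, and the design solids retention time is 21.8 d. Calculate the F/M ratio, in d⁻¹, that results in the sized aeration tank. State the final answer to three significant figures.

Rearranging the biomass balance for a CMAS with decay, V = Y·Q·ΔS·θ_c / [X·(1+k_d θ_c)] = 0.717 × 485 × (1090 − 18.3) × 21.8 / [1790 × (1 + 0.112 × 21.8)] = 8.12×10^6 / 6160 = 1319 m³.
Food-to-microorganism ratio F/M = Q S₀ / (V X) = 485 × 1090 / (1319 × 1790) = 0.2239 d⁻¹.

F/M ≈ 0.224 d⁻¹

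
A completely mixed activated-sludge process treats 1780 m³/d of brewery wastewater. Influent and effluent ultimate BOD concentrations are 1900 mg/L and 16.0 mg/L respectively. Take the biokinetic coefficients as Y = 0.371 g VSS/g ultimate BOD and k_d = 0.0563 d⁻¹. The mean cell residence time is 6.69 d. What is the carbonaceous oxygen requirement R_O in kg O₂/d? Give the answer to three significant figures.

R_O ≈ 2070 kg O₂/d

The observed yield is Y_obs = Y/(1 + k_d·θ_c) = 0.371 / (1 + 0.0563 × 6.69) = 0.371 / 1.377 = 0.2695 g VSS per g ultimate BOD removed.
ΔS = 1900 − 16.0 = 1884 mg/L, so the substrate removal rate is 1780 × 1884/1000 = 3354 kg ultimate BOD/d.
Net sludge production P_X = 0.2695 × 3354 = 903.8 kg VSS/d.
Carbonaceous O₂ demand = substrate oxidised − cell-mass equivalent = 3354 − 1.42 × 903.8 = 2070 kg O₂/d.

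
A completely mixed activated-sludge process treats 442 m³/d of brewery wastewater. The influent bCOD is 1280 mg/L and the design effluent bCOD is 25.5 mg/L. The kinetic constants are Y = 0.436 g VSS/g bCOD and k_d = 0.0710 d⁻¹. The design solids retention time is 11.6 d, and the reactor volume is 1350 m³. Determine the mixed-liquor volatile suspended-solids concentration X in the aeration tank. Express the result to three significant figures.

X ≈ 1140 mg/L

Solving the biomass balance for X: X = Y Q (S₀−S) θ_c / [V (1+k_d θ_c)] = 0.436 × 442 × (1280 − 25.5) × 11.6 / [1350 × (1 + 0.0710 × 11.6)] = 1139 mg/L.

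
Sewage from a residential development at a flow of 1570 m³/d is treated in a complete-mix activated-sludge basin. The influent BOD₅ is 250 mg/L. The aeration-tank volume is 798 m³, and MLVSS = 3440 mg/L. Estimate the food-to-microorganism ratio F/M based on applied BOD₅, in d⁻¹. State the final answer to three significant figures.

F/M = Q·S₀ / (V·X) = 1570 × 250 / (798.0 × 3440) = 0.1430 g BOD₅·(g VSS·d)⁻¹.

F/M ≈ 0.143 d⁻¹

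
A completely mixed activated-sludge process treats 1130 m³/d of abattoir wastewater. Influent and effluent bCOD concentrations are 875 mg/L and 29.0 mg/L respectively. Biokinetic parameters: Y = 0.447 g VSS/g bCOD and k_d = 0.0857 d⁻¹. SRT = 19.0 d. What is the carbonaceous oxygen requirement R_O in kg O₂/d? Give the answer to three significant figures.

The observed yield is Y_obs = Y/(1 + k_d·θ_c) = 0.447 / (1 + 0.0857 × 19.0) = 0.447 / 2.628 = 0.1701 g VSS per g bCOD removed.
Mass of bCOD removed per day: Q(S₀ − S) = 1130 × 846.0 g/m³ = 956.0 kg/d.
P_X = Y_obs·Q·(S₀ − S) = 0.1701 × 956.0 = 162.6 kg VSS/d.
R_O = Q·ΔS − 1.42 P_X = 956.0 − 230.9 = 725.1 kg O₂/d.

R_O ≈ 725 kg O₂/d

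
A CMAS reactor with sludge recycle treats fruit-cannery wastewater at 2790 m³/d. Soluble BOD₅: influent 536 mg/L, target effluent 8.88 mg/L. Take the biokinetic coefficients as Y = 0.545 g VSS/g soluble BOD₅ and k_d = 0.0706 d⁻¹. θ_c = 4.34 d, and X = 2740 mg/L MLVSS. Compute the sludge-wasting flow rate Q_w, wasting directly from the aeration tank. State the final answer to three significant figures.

Q_w ≈ 224 m³/d

Rearranging the biomass balance for a CMAS with decay, V = Y·Q·ΔS·θ_c / [X·(1+k_d θ_c)] = 0.545 × 2790 × (536 − 8.88) × 4.34 / [2740 × (1 + 0.0706 × 4.34)] = 3.48×10^6 / 3580 = 971.8 m³.
With mixed-liquor wasting, θ_c = V/Q_w, so Q_w = V/θ_c = 971.8/4.34 = 223.9 m³/d.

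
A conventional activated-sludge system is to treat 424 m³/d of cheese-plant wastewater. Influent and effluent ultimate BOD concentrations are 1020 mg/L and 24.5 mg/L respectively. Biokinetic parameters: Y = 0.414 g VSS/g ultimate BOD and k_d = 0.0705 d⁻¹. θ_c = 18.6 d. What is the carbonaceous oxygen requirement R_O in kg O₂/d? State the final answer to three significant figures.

R_O ≈ 315 kg O₂/d

Observed yield with endogenous decay: Y_obs = Y / (1 + k_d·θ_c) = 0.414 / (1 + 0.0705 × 18.6) = 0.414 / 2.311 = 0.1791 g VSS/g ultimate BOD.
Q·(S₀ − S) = 424 × (1020 − 24.5) × 10⁻³ = 422.1 kg/d removed.
Net sludge production P_X = 0.1791 × 422.1 = 75.61 kg VSS/d.
R_O = Q·ΔS − 1.42 P_X = 422.1 − 107.4 = 314.7 kg O₂/d.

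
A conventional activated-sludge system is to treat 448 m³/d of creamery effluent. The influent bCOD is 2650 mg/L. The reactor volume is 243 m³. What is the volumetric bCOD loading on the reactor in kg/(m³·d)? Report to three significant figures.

Applied bCOD load per unit volume = Q·S₀/V = (448 × 2650/1000)/243.0 = 4.886 kg bCOD·m⁻³·d⁻¹.

L_v ≈ 4.89 kg bCOD/(m³·d)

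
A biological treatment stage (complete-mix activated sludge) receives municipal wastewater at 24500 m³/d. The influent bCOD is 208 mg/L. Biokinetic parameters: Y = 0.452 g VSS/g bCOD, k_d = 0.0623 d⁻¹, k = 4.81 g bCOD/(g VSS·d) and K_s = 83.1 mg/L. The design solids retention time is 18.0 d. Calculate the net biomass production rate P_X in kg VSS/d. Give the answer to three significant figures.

For a completely mixed reactor with recycle the Lawrence–McCarty relation gives S = K_s·(1 + k_d·θ_c) / [θ_c·(Y·k − k_d) − 1] = 83.1 × (1 + 0.0623 × 18.0) / [18.0 × (0.452 × 4.81 − 0.0623) − 1] = 176.3 / 37.01 = 4.763 mg/L.
Correct the yield for decay: Y_obs = Y/(1 + k_d θ_c) = 0.452 / (1 + 0.0623 × 18.0) = 0.452 / 2.121 = 0.2131.
ΔS = 208 − 4.76 = 203.2 mg/L, so the substrate removal rate is 24500 × 203.2/1000 = 4979 kg bCOD/d.
P_X = Y_obs · Q(S₀ − S) = 0.2131 × 4979 = 1061 kg VSS/d.

P_X ≈ 1060 kg VSS/d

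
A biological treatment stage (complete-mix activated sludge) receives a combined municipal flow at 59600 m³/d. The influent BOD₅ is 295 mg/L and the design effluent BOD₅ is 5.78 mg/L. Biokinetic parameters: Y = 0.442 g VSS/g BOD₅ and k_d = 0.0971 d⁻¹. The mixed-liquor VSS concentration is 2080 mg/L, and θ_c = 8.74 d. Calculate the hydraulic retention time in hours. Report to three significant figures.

τ ≈ 6.97 h

From the SRT design equation V = Y Q (S₀−S) θ_c / [X (1 + k_d θ_c)] = 0.442 × 59600 × (295 − 5.78) × 8.74 / [2080 × (1 + 0.0971 × 8.74)] = 6.66×10^7 / 3845 = 17318 m³.
Hydraulic retention time τ = V/Q = 17318 / 59600 = 0.2906 d = 6.974 h.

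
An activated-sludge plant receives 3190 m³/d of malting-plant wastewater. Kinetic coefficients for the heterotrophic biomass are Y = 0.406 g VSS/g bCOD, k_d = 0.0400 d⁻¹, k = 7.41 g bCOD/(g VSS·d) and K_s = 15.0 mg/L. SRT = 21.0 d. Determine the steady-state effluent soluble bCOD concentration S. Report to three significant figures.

From the Monod/SRT balance for a CMAS, S = K_s·(1+k_d θ_c)/[θ_c·(Y k − k_d) − 1] = 15.0 × (1 + 0.0400 × 21.0) / [21.0 × (0.406 × 7.41 − 0.0400) − 1] = 27.60 / 61.34 = 0.4500 mg/L.

S ≈ 0.450 mg/L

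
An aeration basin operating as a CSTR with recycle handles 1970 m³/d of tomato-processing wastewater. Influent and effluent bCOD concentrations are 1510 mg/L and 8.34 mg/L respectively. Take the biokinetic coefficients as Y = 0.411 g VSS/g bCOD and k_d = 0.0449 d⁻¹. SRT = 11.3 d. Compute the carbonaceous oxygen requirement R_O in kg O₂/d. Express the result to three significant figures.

R_O ≈ 1810 kg O₂/d

Y_obs = Y / (1 + k_d θ_c) = 0.411 / (1 + 0.0449 × 11.3) = 0.411 / 1.507 = 0.2727.
Mass of bCOD removed per day: Q(S₀ − S) = 1970 × 1502 g/m³ = 2958 kg/d.
P_X = Y_obs·Q·(S₀ − S) = 0.2727 × 2958 = 806.6 kg VSS/d.
R_O = Q·ΔS − 1.42 P_X = 2958 − 1145 = 1813 kg O₂/d.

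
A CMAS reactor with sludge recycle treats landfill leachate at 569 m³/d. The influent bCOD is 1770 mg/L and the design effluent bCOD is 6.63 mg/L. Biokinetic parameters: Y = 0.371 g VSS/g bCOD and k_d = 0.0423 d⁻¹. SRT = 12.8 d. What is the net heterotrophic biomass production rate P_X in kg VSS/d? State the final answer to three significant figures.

Y_obs = Y / (1 + k_d θ_c) = 0.371 / (1 + 0.0423 × 12.8) = 0.371 / 1.541 = 0.2407.
ΔS = 1770 − 6.63 = 1763 mg/L, so the substrate removal rate is 569 × 1763/1000 = 1003 kg bCOD/d.
Net biomass production P_X = Y_obs × Q·(S₀ − S) = 0.2407 × 1003 = 241.5 kg VSS/d.

P_X ≈ 241 kg VSS/d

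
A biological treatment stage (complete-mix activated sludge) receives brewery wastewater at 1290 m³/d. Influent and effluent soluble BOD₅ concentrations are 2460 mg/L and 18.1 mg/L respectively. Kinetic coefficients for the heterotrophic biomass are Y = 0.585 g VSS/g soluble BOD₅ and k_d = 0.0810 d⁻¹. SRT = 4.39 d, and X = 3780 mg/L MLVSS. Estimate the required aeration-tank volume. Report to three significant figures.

Rearranging the biomass balance for a CMAS with decay, V = Y·Q·ΔS·θ_c / [X·(1+k_d θ_c)] = 0.585 × 1290 × (2460 − 18.1) × 4.39 / [3780 × (1 + 0.0810 × 4.39)] = 8.09×10^6 / 5124 = 1579 m³.

V ≈ 1580 m³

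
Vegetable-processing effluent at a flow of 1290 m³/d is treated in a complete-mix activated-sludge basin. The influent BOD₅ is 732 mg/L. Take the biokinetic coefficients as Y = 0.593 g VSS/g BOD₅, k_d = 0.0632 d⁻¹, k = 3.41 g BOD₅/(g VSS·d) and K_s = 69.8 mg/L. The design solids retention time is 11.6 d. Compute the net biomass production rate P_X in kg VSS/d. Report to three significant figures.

For a completely mixed reactor with recycle the Lawrence–McCarty relation gives S = K_s·(1 + k_d·θ_c) / [θ_c·(Y·k − k_d) − 1] = 69.8 × (1 + 0.0632 × 11.6) / [11.6 × (0.593 × 3.41 − 0.0632) − 1] = 121.0 / 21.72 = 5.569 mg/L.
Observed yield with endogenous decay: Y_obs = Y / (1 + k_d·θ_c) = 0.593 / (1 + 0.0632 × 11.6) = 0.593 / 1.733 = 0.3422 g VSS/g BOD₅.
Substrate removed = Q·(S₀ − S) = 1290 m³/d × (732 − 5.57) g/m³ = 9.37×10^5 g/d = 937.1 kg/d.
P_X = Y_obs · Q(S₀ − S) = 0.3422 × 937.1 = 320.6 kg VSS/d.

P_X ≈ 321 kg VSS/d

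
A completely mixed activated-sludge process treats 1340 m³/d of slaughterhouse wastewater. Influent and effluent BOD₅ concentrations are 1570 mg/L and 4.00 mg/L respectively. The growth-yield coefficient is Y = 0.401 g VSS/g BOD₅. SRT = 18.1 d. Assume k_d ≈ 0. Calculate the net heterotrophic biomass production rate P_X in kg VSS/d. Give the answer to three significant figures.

P_X ≈ 841 kg VSS/d

With endogenous decay neglected, the observed yield equals the true yield: Y_obs = Y = 0.401 g VSS/g BOD₅.
Mass of BOD₅ removed per day: Q(S₀ − S) = 1340 × 1566 g/m³ = 2098 kg/d.
P_X = Y_obs · Q(S₀ − S) = 0.4010 × 2098 = 841.5 kg VSS/d.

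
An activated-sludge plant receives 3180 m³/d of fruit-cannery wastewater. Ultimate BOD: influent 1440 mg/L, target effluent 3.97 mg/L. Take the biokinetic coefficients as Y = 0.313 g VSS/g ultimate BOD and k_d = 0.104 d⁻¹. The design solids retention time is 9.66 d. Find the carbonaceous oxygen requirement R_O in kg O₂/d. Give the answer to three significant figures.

The observed yield is Y_obs = Y/(1 + k_d·θ_c) = 0.313 / (1 + 0.104 × 9.66) = 0.313 / 2.005 = 0.1561 g VSS per g ultimate BOD removed.
ΔS = 1440 − 3.97 = 1436 mg/L, so the substrate removal rate is 3180 × 1436/1000 = 4567 kg ultimate BOD/d.
Net sludge production P_X = 0.1561 × 4567 = 713.0 kg VSS/d.
R_O = Q·ΔS − 1.42 P_X = 4567 − 1012 = 3554 kg O₂/d.

R_O ≈ 3550 kg O₂/d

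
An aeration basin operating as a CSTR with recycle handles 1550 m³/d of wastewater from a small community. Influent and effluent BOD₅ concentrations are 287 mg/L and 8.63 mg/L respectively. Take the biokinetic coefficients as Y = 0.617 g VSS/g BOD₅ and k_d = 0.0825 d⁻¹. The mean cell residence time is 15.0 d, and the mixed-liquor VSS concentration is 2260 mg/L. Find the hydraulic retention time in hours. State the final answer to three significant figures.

τ ≈ 12.2 h

Rearranging the biomass balance for a CMAS with decay, V = Y·Q·ΔS·θ_c / [X·(1+k_d θ_c)] = 0.617 × 1550 × (287 − 8.63) × 15.0 / [2260 × (1 + 0.0825 × 15.0)] = 3.99×10^6 / 5057 = 789.7 m³.
τ = V/Q = 789.7/1550 = 0.5095 d, or 12.23 h.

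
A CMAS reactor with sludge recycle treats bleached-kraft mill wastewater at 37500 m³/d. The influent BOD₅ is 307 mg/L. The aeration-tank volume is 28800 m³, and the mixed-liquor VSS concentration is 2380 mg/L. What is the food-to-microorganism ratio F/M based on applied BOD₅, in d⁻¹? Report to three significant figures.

F/M ≈ 0.168 d⁻¹

F/M = applied load / biomass = Q·S₀/(V·X) = 37500 × 307 / (28800 × 2380) = 0.1680 d⁻¹.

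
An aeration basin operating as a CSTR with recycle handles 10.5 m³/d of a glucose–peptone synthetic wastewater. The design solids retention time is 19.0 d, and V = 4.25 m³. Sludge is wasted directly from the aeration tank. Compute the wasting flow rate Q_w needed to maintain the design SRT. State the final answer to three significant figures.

With mixed-liquor wasting, θ_c = V/Q_w, so Q_w = V/θ_c = 4.250/19.0 = 0.2237 m³/d.

Q_w ≈ 0.224 m³/d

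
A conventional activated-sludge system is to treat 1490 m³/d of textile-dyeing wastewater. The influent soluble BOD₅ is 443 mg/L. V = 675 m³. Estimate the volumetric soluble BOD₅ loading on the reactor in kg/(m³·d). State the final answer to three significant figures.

L_v ≈ 0.978 kg soluble BOD₅/(m³·d)

L_v = Q S₀ / V = 1490 × 443 × 10⁻³ / 675.0 = 0.9779 kg/(m³·d).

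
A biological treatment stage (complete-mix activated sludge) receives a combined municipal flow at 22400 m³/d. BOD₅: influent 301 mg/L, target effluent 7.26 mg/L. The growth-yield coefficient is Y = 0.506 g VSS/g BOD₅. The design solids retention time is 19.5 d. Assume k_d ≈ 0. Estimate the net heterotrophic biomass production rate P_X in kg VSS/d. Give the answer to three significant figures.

P_X ≈ 3330 kg VSS/d

Since k_d ≈ 0, Y_obs = Y = 0.506 g VSS/g BOD₅.
Mass of BOD₅ removed per day: Q(S₀ − S) = 22400 × 293.7 g/m³ = 6580 kg/d.
Net biomass production P_X = Y_obs × Q·(S₀ − S) = 0.5060 × 6580 = 3329 kg VSS/d.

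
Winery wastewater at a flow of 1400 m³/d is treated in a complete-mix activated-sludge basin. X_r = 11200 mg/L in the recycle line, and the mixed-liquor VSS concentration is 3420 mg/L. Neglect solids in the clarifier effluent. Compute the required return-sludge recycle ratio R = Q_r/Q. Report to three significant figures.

R = Q_r/Q = X/(X_r − X) = 3420 / (11200 − 3420) = 0.4396.

R ≈ 0.440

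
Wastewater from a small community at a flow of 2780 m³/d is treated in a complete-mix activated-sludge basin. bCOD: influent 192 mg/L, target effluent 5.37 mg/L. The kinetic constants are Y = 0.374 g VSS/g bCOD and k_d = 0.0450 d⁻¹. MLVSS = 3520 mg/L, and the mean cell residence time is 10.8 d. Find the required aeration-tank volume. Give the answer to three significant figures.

From the SRT design equation V = Y Q (S₀−S) θ_c / [X (1 + k_d θ_c)] = 0.374 × 2780 × (192 − 5.37) × 10.8 / [3520 × (1 + 0.0450 × 10.8)] = 2.1×10^6 / 5231 = 400.6 m³.

V ≈ 401 m³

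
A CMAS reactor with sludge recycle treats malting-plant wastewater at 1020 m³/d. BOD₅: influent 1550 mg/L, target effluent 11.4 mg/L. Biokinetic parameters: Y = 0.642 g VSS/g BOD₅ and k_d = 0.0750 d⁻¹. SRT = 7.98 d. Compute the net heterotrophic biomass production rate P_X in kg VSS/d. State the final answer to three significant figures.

Y_obs = Y / (1 + k_d θ_c) = 0.642 / (1 + 0.0750 × 7.98) = 0.642 / 1.599 = 0.4016.
Substrate removed = Q·(S₀ − S) = 1020 m³/d × (1550 − 11.4) g/m³ = 1.57×10^6 g/d = 1569 kg/d.
Biomass produced: P_X = Y_obs·Q·ΔS = 0.4016 × 1569 ≈ 630.3 kg VSS/d.

P_X ≈ 630 kg VSS/d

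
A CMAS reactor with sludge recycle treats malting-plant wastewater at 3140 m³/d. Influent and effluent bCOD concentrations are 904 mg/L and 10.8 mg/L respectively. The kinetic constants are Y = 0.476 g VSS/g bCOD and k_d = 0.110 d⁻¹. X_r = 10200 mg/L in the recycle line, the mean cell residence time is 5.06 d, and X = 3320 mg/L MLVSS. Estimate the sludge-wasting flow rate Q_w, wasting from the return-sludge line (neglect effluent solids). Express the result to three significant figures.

Q_w ≈ 84.1 m³/d

Rearranging the biomass balance for a CMAS with decay, V = Y·Q·ΔS·θ_c / [X·(1+k_d θ_c)] = 0.476 × 3140 × (904 − 10.8) × 5.06 / [3320 × (1 + 0.110 × 5.06)] = 6.76×10^6 / 5168 = 1307 m³.
θ_c = V·X/(Q_w·X_r) when wasting from the recycle, so Q_w = V·X/(θ_c·X_r) = 1307 × 3320 / (5.06 × 10200) = 84.08 m³/d.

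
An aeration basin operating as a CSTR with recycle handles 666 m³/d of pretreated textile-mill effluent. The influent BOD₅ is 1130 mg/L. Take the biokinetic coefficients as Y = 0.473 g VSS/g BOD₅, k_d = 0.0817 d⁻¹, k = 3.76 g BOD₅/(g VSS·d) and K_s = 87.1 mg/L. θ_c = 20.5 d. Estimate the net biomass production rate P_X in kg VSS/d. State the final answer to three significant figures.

From the Monod/SRT balance for a CMAS, S = K_s·(1+k_d θ_c)/[θ_c·(Y k − k_d) − 1] = 87.1 × (1 + 0.0817 × 20.5) / [20.5 × (0.473 × 3.76 − 0.0817) − 1] = 233.0 / 33.78 = 6.896 mg/L.
Observed yield with endogenous decay: Y_obs = Y / (1 + k_d·θ_c) = 0.473 / (1 + 0.0817 × 20.5) = 0.473 / 2.675 = 0.1768 g VSS/g BOD₅.
Q·(S₀ − S) = 666 × (1130 − 6.90) × 10⁻³ = 748.0 kg/d removed.
P_X = Y_obs · Q(S₀ − S) = 0.1768 × 748.0 = 132.3 kg VSS/d.

P_X ≈ 132 kg VSS/d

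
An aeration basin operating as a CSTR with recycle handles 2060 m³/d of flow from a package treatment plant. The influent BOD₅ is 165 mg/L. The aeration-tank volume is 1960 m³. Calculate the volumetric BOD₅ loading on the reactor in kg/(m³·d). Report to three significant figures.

L_v ≈ 0.173 kg BOD₅/(m³·d)

L_v = Q S₀ / V = 2060 × 165 × 10⁻³ / 1960 = 0.1734 kg/(m³·d).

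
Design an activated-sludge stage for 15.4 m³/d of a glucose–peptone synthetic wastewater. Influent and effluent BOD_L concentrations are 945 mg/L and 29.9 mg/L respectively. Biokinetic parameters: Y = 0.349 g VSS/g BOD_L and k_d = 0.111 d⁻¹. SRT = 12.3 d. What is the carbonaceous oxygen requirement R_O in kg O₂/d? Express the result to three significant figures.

R_O ≈ 11.1 kg O₂/d

Observed yield with endogenous decay: Y_obs = Y / (1 + k_d·θ_c) = 0.349 / (1 + 0.111 × 12.3) = 0.349 / 2.365 = 0.1475 g VSS/g BOD_L.
Q·(S₀ − S) = 15.4 × (945 − 29.9) × 10⁻³ = 14.09 kg/d removed.
P_X = Y_obs·Q·(S₀ − S) = 0.1475 × 14.09 = 2.079 kg VSS/d.
R_O = Q·(S₀ − S) − 1.42·P_X = 14.09 − 1.42 × 2.079 = 11.14 kg O₂/d.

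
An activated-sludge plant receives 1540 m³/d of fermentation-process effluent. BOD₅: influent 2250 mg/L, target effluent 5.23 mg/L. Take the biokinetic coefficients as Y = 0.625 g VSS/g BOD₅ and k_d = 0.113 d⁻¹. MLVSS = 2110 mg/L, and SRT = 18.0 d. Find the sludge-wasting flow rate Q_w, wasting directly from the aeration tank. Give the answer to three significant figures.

Q_w ≈ 338 m³/d

From the SRT design equation V = Y Q (S₀−S) θ_c / [X (1 + k_d θ_c)] = 0.625 × 1540 × (2250 − 5.23) × 18.0 / [2110 × (1 + 0.113 × 18.0)] = 3.89×10^7 / 6402 = 6075 m³.
With mixed-liquor wasting, θ_c = V/Q_w, so Q_w = V/θ_c = 6075/18.0 = 337.5 m³/d.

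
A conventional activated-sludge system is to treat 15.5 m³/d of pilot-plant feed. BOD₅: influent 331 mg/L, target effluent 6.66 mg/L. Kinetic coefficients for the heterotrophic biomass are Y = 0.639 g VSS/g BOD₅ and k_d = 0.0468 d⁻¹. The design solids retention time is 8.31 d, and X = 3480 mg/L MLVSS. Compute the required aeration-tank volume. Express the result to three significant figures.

V ≈ 5.52 m³

From the SRT design equation V = Y Q (S₀−S) θ_c / [X (1 + k_d θ_c)] = 0.639 × 15.5 × (331 − 6.66) × 8.31 / [3480 × (1 + 0.0468 × 8.31)] = 2.67×10^4 / 4833 = 5.523 m³.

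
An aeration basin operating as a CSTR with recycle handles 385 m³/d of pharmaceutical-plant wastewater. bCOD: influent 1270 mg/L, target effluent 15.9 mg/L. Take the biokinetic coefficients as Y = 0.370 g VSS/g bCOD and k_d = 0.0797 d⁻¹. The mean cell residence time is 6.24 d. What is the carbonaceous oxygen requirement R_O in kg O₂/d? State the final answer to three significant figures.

R_O ≈ 313 kg O₂/d

Observed yield with endogenous decay: Y_obs = Y / (1 + k_d·θ_c) = 0.370 / (1 + 0.0797 × 6.24) = 0.370 / 1.497 = 0.2471 g VSS/g bCOD.
Substrate removed = Q·(S₀ − S) = 385 m³/d × (1270 − 15.9) g/m³ = 4.83×10^5 g/d = 482.8 kg/d.
Biomass synthesised: P_X = Y_obs × 482.8 = 119.3 kg VSS/d.
Carbonaceous O₂ demand = substrate oxidised − cell-mass equivalent = 482.8 − 1.42 × 119.3 = 313.4 kg O₂/d.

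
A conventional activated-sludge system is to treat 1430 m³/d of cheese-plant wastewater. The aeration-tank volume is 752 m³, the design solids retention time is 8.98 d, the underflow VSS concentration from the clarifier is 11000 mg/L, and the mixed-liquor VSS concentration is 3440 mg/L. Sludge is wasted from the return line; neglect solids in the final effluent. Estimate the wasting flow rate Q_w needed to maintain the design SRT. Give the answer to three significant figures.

Q_w ≈ 26.2 m³/d

Wasting from the return line (neglecting effluent solids): Q_w = V·X / (θ_c·X_r) = 752.0 × 3440 / (8.98 × 11000) = 26.19 m³/d.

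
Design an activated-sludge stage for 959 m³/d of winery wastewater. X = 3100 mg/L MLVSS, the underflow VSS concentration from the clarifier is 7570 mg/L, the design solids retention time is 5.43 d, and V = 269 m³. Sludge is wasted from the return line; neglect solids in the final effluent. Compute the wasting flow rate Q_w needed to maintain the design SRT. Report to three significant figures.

Q_w ≈ 20.3 m³/d

θ_c = V·X/(Q_w·X_r) when wasting from the recycle, so Q_w = V·X/(θ_c·X_r) = 269.0 × 3100 / (5.43 × 7570) = 20.29 m³/d.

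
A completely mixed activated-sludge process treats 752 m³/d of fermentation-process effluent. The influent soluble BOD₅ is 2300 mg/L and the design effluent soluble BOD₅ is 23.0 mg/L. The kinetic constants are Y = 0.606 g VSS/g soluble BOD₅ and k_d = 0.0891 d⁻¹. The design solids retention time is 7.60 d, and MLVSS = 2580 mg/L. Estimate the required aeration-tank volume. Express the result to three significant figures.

V ≈ 1820 m³

From the SRT design equation V = Y Q (S₀−S) θ_c / [X (1 + k_d θ_c)] = 0.606 × 752 × (2300 − 23.0) × 7.60 / [2580 × (1 + 0.0891 × 7.60)] = 7.89×10^6 / 4327 = 1823 m³.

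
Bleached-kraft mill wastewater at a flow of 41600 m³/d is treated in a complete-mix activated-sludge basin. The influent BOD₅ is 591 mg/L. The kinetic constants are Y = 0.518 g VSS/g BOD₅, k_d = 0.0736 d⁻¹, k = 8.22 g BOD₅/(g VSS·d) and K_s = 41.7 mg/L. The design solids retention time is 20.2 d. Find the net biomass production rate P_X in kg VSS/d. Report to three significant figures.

P_X ≈ 5110 kg VSS/d

For a completely mixed reactor with recycle the Lawrence–McCarty relation gives S = K_s·(1 + k_d·θ_c) / [θ_c·(Y·k − k_d) − 1] = 41.7 × (1 + 0.0736 × 20.2) / [20.2 × (0.518 × 8.22 − 0.0736) − 1] = 103.7 / 83.52 = 1.242 mg/L.
Correct the yield for decay: Y_obs = Y/(1 + k_d θ_c) = 0.518 / (1 + 0.0736 × 20.2) = 0.518 / 2.487 = 0.2083.
Q·(S₀ − S) = 41600 × (591 − 1.24) × 10⁻³ = 24534 kg/d removed.
Biomass produced: P_X = Y_obs·Q·ΔS = 0.2083 × 24534 ≈ 5111 kg VSS/d.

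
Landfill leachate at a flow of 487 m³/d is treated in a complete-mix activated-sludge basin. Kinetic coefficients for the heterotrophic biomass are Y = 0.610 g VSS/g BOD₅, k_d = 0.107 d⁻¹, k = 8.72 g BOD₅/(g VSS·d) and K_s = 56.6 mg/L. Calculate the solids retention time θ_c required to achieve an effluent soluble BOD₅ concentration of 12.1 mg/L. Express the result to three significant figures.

At the target effluent, Y k S/(K_s+S) = 0.610×8.72×12.1/68.70 = 0.9369 d⁻¹.
1/θ_c = 0.9369 − 0.107 = 0.8299 d⁻¹, so θ_c = 1.205 d.

θ_c ≈ 1.21 d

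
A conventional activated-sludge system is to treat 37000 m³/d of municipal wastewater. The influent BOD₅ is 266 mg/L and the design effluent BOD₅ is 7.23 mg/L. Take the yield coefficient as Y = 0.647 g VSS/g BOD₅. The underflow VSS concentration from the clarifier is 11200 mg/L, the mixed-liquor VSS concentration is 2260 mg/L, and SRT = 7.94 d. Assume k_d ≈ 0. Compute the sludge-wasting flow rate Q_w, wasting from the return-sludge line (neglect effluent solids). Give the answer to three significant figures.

V·X = Y·Q·ΔS·θ_c gives V = 0.647 × 37000 × (266 − 7.23) × 7.94 / 2260 = 21764 m³.
Q_w = (V·X)/(θ_c X_r) = 21764 × 2260 / (7.94 × 11200) = 553.1 m³/d.

Q_w ≈ 553 m³/d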